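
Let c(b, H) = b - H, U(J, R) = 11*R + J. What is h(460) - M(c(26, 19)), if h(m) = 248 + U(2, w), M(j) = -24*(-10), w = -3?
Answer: -23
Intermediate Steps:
U(J, R) = J + 11*R
M(j) = 240
h(m) = 217 (h(m) = 248 + (2 + 11*(-3)) = 248 + (2 - 33) = 248 - 31 = 217)
h(460) - M(c(26, 19)) = 217 - 1*240 = 217 - 240 = -23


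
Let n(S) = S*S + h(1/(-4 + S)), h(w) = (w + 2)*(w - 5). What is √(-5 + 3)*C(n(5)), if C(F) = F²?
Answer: 169*I*√2 ≈ 239.0*I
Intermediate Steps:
h(w) = (-5 + w)*(2 + w) (h(w) = (2 + w)*(-5 + w) = (-5 + w)*(2 + w))
n(S) = -10 + S² + (-4 + S)⁻² - 3/(-4 + S) (n(S) = S*S + (-10 + (1/(-4 + S))² - 3/(-4 + S)) = S² + (-10 + (-4 + S)⁻² - 3/(-4 + S)) = -10 + S² + (-4 + S)⁻² - 3/(-4 + S))
√(-5 + 3)*C(n(5)) = √(-5 + 3)*(-10 + 5² - 4/(-4 + 5)³ - 3/(-4 + 5) + 5/(-4 + 5)³)² = √(-2)*(-10 + 25 - 4/1³ - 3/1 + 5/1³)² = (I*√2)*(-10 + 25 - 4*1 - 3*1 + 5*1)² = (I*√2)*(-10 + 25 - 4 - 3 + 5)² = (I*√2)*13² = (I*√2)*169 = 169*I*√2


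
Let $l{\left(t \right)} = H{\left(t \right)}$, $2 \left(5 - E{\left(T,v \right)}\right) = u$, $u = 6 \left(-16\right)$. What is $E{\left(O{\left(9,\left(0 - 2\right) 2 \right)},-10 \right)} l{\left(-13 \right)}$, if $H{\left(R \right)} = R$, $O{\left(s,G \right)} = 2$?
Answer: $-689$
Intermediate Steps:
$u = -96$
$E{\left(T,v \right)} = 53$ ($E{\left(T,v \right)} = 5 - -48 = 5 + 48 = 53$)
$l{\left(t \right)} = t$
$E{\left(O{\left(9,\left(0 - 2\right) 2 \right)},-10 \right)} l{\left(-13 \right)} = 53 \left(-13\right) = -689$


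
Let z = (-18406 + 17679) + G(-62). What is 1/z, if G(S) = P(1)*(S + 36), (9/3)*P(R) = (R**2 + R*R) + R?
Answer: -1/753 ≈ -0.0013280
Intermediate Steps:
P(R) = R/3 + 2*R**2/3 (P(R) = ((R**2 + R*R) + R)/3 = ((R**2 + R**2) + R)/3 = (2*R**2 + R)/3 = (R + 2*R**2)/3 = R/3 + 2*R**2/3)
G(S) = 36 + S (G(S) = ((1/3)*1*(1 + 2*1))*(S + 36) = ((1/3)*1*(1 + 2))*(36 + S) = ((1/3)*1*3)*(36 + S) = 1*(36 + S) = 36 + S)
z = -753 (z = (-18406 + 17679) + (36 - 62) = -727 - 26 = -753)
1/z = 1/(-753) = -1/753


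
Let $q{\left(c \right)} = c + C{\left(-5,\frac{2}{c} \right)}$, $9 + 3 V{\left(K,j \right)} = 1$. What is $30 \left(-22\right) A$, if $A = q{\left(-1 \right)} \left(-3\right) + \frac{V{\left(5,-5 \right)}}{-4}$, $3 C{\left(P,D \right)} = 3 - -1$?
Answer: $220$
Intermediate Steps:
$V{\left(K,j \right)} = - \frac{8}{3}$ ($V{\left(K,j \right)} = -3 + \frac{1}{3} \cdot 1 = -3 + \frac{1}{3} = - \frac{8}{3}$)
$C{\left(P,D \right)} = \frac{4}{3}$ ($C{\left(P,D \right)} = \frac{3 - -1}{3} = \frac{3 + 1}{3} = \frac{1}{3} \cdot 4 = \frac{4}{3}$)
$q{\left(c \right)} = \frac{4}{3} + c$ ($q{\left(c \right)} = c + \frac{4}{3} = \frac{4}{3} + c$)
$A = - \frac{1}{3}$ ($A = \left(\frac{4}{3} - 1\right) \left(-3\right) - \frac{8}{3 \left(-4\right)} = \frac{1}{3} \left(-3\right) - - \frac{2}{3} = -1 + \frac{2}{3} = - \frac{1}{3} \approx -0.33333$)
$30 \left(-22\right) A = 30 \left(-22\right) \left(- \frac{1}{3}\right) = \left(-660\right) \left(- \frac{1}{3}\right) = 220$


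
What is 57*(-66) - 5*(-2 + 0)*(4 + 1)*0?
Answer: -3762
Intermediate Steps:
57*(-66) - 5*(-2 + 0)*(4 + 1)*0 = -3762 - (-10)*5*0 = -3762 - 5*(-10)*0 = -3762 + 50*0 = -3762 + 0 = -3762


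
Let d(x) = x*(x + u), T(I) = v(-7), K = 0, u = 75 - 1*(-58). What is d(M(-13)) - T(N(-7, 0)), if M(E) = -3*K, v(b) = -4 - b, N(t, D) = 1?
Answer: -3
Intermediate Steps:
u = 133 (u = 75 + 58 = 133)
M(E) = 0 (M(E) = -3*0 = 0)
T(I) = 3 (T(I) = -4 - 1*(-7) = -4 + 7 = 3)
d(x) = x*(133 + x) (d(x) = x*(x + 133) = x*(133 + x))
d(M(-13)) - T(N(-7, 0)) = 0*(133 + 0) - 1*3 = 0*133 - 3 = 0 - 3 = -3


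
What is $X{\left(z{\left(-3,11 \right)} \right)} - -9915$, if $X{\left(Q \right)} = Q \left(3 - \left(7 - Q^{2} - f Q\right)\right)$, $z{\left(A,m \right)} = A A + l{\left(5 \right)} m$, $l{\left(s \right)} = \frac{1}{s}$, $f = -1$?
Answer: $\frac{1393711}{125} \approx 11150.0$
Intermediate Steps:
$z{\left(A,m \right)} = A^{2} + \frac{m}{5}$ ($z{\left(A,m \right)} = A A + \frac{m}{5} = A^{2} + \frac{m}{5}$)
$X{\left(Q \right)} = Q \left(-4 + Q^{2} - Q\right)$ ($X{\left(Q \right)} = Q \left(3 - \left(7 + Q - Q^{2}\right)\right) = Q \left(-4 + Q^{2} - Q\right)$)
$X{\left(z{\left(-3,11 \right)} \right)} - -9915 = \left(\left(-3\right)^{2} + \frac{1}{5} \cdot 11\right) \left(-4 + \left(\left(-3\right)^{2} + \frac{1}{5} \cdot 11\right)^{2} - \left(\left(-3\right)^{2} + \frac{1}{5} \cdot 11\right)\right) - -9915 = \left(9 + \frac{11}{5}\right) \left(-4 + \left(9 + \frac{11}{5}\right)^{2} - \left(9 + \frac{11}{5}\right)\right) + 9915 = \frac{56 \left(-4 + \left(\frac{56}{5}\right)^{2} - \frac{56}{5}\right)}{5} + 9915 = \frac{56 \left(-4 + \frac{3136}{25} - \frac{56}{5}\right)}{5} + 9915 = \frac{56}{5} \cdot \frac{2756}{25} + 9915 = \frac{154336}{125} + 9915 = \frac{1393711}{125}$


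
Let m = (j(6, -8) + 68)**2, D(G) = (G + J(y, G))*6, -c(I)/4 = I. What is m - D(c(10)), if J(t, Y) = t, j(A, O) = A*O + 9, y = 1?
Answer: 1075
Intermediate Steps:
c(I) = -4*I
j(A, O) = 9 + A*O
D(G) = 6 + 6*G (D(G) = (G + 1)*6 = (1 + G)*6 = 6 + 6*G)
m = 841 (m = ((9 + 6*(-8)) + 68)**2 = ((9 - 48) + 68)**2 = (-39 + 68)**2 = 29**2 = 841)
m - D(c(10)) = 841 - (6 + 6*(-4*10)) = 841 - (6 + 6*(-40)) = 841 - (6 - 240) = 841 - 1*(-234) = 841 + 234 = 1075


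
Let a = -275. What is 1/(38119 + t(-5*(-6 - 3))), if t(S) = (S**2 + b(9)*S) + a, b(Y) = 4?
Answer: 1/40049 ≈ 2.4969e-5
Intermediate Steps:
t(S) = -275 + S**2 + 4*S (t(S) = (S**2 + 4*S) - 275 = -275 + S**2 + 4*S)
1/(38119 + t(-5*(-6 - 3))) = 1/(38119 + (-275 + (-5*(-6 - 3))**2 + 4*(-5*(-6 - 3)))) = 1/(38119 + (-275 + (-5*(-9))**2 + 4*(-5*(-9)))) = 1/(38119 + (-275 + 45**2 + 4*45)) = 1/(38119 + (-275 + 2025 + 180)) = 1/(38119 + 1930) = 1/40049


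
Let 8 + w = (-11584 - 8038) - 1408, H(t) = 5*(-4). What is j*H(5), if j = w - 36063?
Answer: 1142020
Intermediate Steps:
H(t) = -20
w = -21038 (w = -8 + ((-11584 - 8038) - 1408) = -8 + (-19622 - 1408) = -8 - 21030 = -21038)
j = -57101 (j = -21038 - 36063 = -57101)
j*H(5) = -57101*(-20) = 1142020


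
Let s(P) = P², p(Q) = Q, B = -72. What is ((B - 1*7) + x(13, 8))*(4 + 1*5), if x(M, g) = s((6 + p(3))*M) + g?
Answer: 122562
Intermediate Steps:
x(M, g) = g + 81*M² (x(M, g) = ((6 + 3)*M)² + g = (9*M)² + g = 81*M² + g = g + 81*M²)
((B - 1*7) + x(13, 8))*(4 + 1*5) = ((-72 - 1*7) + (8 + 81*13²))*(4 + 1*5) = ((-72 - 7) + (8 + 81*169))*(4 + 5) = (-79 + (8 + 13689))*9 = (-79 + 13697)*9 = 13618*9 = 122562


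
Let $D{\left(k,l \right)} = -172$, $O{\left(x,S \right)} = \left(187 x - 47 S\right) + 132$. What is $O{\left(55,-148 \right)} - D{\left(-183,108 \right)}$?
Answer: $17545$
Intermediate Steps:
$O{\left(x,S \right)} = 132 - 47 S + 187 x$ ($O{\left(x,S \right)} = \left(- 47 S + 187 x\right) + 132 = 132 - 47 S + 187 x$)
$O{\left(55,-148 \right)} - D{\left(-183,108 \right)} = \left(132 - -6956 + 187 \cdot 55\right) - -172 = \left(132 + 6956 + 10285\right) + 172 = 17373 + 172 = 17545$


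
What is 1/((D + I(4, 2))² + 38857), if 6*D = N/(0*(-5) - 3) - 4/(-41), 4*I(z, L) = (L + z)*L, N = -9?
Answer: 60516/2352218437 ≈ 2.5727e-5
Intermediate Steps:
I(z, L) = L*(L + z)/4 (I(z, L) = ((L + z)*L)/4 = (L*(L + z))/4 = L*(L + z)/4)
D = 127/246 (D = (-9/(0*(-5) - 3) - 4/(-41))/6 = (-9/(0 - 3) - 4*(-1/41))/6 = (-9/(-3) + 4/41)/6 = (-9*(-⅓) + 4/41)/6 = (3 + 4/41)/6 = (⅙)*(127/41) = 127/246 ≈ 0.51626)
1/((D + I(4, 2))² + 38857) = 1/((127/246 + (¼)*2*(2 + 4))² + 38857) = 1/((127/246 + (¼)*2*6)² + 38857) = 1/((127/246 + 3)² + 38857) = 1/((865/246)² + 38857) = 1/(748225/60516 + 38857) = 1/(2352218437/60516) = 60516/2352218437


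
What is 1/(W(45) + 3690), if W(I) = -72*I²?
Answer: -1/142110 ≈ -7.0368e-6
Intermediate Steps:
1/(W(45) + 3690) = 1/(-72*45² + 3690) = 1/(-72*2025 + 3690) = 1/(-145800 + 3690) = 1/(-142110) = -1/142110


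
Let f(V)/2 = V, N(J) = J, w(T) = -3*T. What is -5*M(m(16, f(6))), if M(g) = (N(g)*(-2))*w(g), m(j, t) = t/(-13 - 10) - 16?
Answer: -4332000/529 ≈ -8189.0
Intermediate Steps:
f(V) = 2*V
m(j, t) = -16 - t/23 (m(j, t) = t/(-23) - 16 = -t/23 - 16 = -16 - t/23)
M(g) = 6*g**2 (M(g) = (g*(-2))*(-3*g) = (-2*g)*(-3*g) = 6*g**2)
-5*M(m(16, f(6))) = -30*(-16 - 2*6/23)**2 = -30*(-16 - 1/23*12)**2 = -30*(-16 - 12/23)**2 = -30*(-380/23)**2 = -30*144400/529 = -5*866400/529 = -4332000/529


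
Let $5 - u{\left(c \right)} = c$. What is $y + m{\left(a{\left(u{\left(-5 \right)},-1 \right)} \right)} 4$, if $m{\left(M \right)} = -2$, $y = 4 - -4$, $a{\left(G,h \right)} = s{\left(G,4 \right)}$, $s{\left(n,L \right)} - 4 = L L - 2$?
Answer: $0$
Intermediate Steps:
$u{\left(c \right)} = 5 - c$
$s{\left(n,L \right)} = 2 + L^{2}$ ($s{\left(n,L \right)} = 4 + \left(L L - 2\right) = 4 + \left(L^{2} - 2\right) = 4 + \left(-2 + L^{2}\right) = 2 + L^{2}$)
$a{\left(G,h \right)} = 18$ ($a{\left(G,h \right)} = 2 + 4^{2} = 2 + 16 = 18$)
$y = 8$ ($y = 4 + 4 = 8$)
$y + m{\left(a{\left(u{\left(-5 \right)},-1 \right)} \right)} 4 = 8 - 8 = 0$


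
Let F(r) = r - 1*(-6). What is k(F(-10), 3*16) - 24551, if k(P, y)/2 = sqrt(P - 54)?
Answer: -24551 + 2*I*sqrt(58) ≈ -24551.0 + 15.232*I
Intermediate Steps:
F(r) = 6 + r (F(r) = r + 6 = 6 + r)
k(P, y) = 2*sqrt(-54 + P) (k(P, y) = 2*sqrt(P - 54) = 2*sqrt(-54 + P))
k(F(-10), 3*16) - 24551 = 2*sqrt(-54 + (6 - 10)) - 24551 = 2*sqrt(-54 - 4) - 24551 = 2*sqrt(-58) - 24551 = 2*(I*sqrt(58)) - 24551 = 2*I*sqrt(58) - 24551 = -24551 + 2*I*sqrt(58)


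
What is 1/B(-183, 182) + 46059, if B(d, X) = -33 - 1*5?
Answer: 1750241/38 ≈ 46059.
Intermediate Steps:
B(d, X) = -38 (B(d, X) = -33 - 5 = -38)
1/B(-183, 182) + 46059 = 1/(-38) + 46059 = -1/38 + 46059 = 1750241/38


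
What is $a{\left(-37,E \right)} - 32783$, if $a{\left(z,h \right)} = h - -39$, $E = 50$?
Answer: $-32694$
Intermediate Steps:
$a{\left(z,h \right)} = 39 + h$ ($a{\left(z,h \right)} = h + 39 = 39 + h$)
$a{\left(-37,E \right)} - 32783 = \left(39 + 50\right) - 32783 = 89 - 32783 = -32694$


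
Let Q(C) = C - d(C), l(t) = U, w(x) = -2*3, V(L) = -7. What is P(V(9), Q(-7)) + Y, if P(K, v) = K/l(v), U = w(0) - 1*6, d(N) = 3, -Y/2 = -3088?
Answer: 74119/12 ≈ 6176.6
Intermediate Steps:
Y = 6176 (Y = -2*(-3088) = 6176)
w(x) = -6
U = -12 (U = -6 - 1*6 = -6 - 6 = -12)
l(t) = -12
Q(C) = -3 + C (Q(C) = C - 1*3 = C - 3 = -3 + C)
P(K, v) = -K/12 (P(K, v) = K/(-12) = K*(-1/12) = -K/12)
P(V(9), Q(-7)) + Y = -1/12*(-7) + 6176 = 7/12 + 6176 = 74119/12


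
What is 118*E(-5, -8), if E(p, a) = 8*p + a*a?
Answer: 2832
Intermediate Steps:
E(p, a) = a**2 + 8*p (E(p, a) = 8*p + a**2 = a**2 + 8*p)
118*E(-5, -8) = 118*((-8)**2 + 8*(-5)) = 118*(64 - 40) = 118*24 = 2832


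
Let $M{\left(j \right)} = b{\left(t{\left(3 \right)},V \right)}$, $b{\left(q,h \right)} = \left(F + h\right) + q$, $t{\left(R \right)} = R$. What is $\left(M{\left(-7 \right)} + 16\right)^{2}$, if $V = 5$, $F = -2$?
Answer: $484$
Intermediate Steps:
$b{\left(q,h \right)} = -2 + h + q$ ($b{\left(q,h \right)} = \left(-2 + h\right) + q = -2 + h + q$)
$M{\left(j \right)} = 6$ ($M{\left(j \right)} = -2 + 5 + 3 = 6$)
$\left(M{\left(-7 \right)} + 16\right)^{2} = \left(6 + 16\right)^{2} = 22^{2} = 484$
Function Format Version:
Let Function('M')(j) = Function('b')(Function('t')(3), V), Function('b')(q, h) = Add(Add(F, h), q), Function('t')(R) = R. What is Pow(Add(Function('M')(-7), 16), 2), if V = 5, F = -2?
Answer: 484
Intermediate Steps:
Function('b')(q, h) = Add(-2, h, q) (Function('b')(q, h) = Add(Add(-2, h), q) = Add(-2, h, q))
Function('M')(j) = 6 (Function('M')(j) = Add(-2, 5, 3) = 6)
Pow(Add(Function('M')(-7), 16), 2) = Pow(Add(6, 16), 2) = Pow(22, 2) = 484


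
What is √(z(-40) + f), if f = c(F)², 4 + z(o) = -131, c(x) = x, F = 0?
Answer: 3*I*√15 ≈ 11.619*I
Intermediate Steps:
z(o) = -135 (z(o) = -4 - 131 = -135)
f = 0 (f = 0² = 0)
√(z(-40) + f) = √(-135 + 0) = √(-135) = 3*I*√15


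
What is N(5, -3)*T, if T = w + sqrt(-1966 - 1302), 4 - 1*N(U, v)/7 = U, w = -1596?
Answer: 11172 - 14*I*sqrt(817) ≈ 11172.0 - 400.17*I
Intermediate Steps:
N(U, v) = 28 - 7*U
T = -1596 + 2*I*sqrt(817) (T = -1596 + sqrt(-1966 - 1302) = -1596 + sqrt(-3268) = -1596 + 2*I*sqrt(817) ≈ -1596.0 + 57.166*I)
N(5, -3)*T = (28 - 7*5)*(-1596 + 2*I*sqrt(817)) = (28 - 35)*(-1596 + 2*I*sqrt(817)) = -7*(-1596 + 2*I*sqrt(817)) = 11172 - 14*I*sqrt(817)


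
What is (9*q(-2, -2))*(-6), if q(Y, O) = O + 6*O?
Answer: 756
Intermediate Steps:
q(Y, O) = 7*O
(9*q(-2, -2))*(-6) = (9*(7*(-2)))*(-6) = (9*(-14))*(-6) = -126*(-6) = 756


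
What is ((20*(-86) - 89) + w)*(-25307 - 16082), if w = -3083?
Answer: 202474988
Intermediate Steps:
((20*(-86) - 89) + w)*(-25307 - 16082) = ((20*(-86) - 89) - 3083)*(-25307 - 16082) = ((-1720 - 89) - 3083)*(-41389) = (-1809 - 3083)*(-41389) = -4892*(-41389) = 202474988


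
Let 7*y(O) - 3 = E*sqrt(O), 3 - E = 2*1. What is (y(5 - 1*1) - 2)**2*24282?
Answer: 1966842/49 ≈ 40140.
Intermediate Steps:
E = 1 (E = 3 - 2 = 1)
y(O) = 3/7 + sqrt(O)/7 (y(O) = 3/7 + (1*sqrt(O))/7 = 3/7 + sqrt(O)/7)
(y(5 - 1*1) - 2)**2*24282 = ((3/7 + sqrt(5 - 1*1)/7) - 2)**2*24282 = ((3/7 + sqrt(5 - 1)/7) - 2)**2*24282 = ((3/7 + sqrt(4)/7) - 2)**2*24282 = ((3/7 + (1/7)*2) - 2)**2*24282 = ((3/7 + 2/7) - 2)**2*24282 = (5/7 - 2)**2*24282 = (-9/7)**2*24282 = (81/49)*24282 = 1966842/49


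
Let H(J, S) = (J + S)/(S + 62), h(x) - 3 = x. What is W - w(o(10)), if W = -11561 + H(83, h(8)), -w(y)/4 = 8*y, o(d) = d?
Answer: -820499/73 ≈ -11240.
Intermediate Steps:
h(x) = 3 + x
H(J, S) = (J + S)/(62 + S)
w(y) = -32*y
W = -843859/73 (W = -11561 + (83 + (3 + 8))/(62 + (3 + 8)) = -11561 + (83 + 11)/(62 + 11) = -11561 + 94/73 = -843859/73 ≈ -11560.)
W - w(o(10)) = -843859/73 - (-32)*10 = -843859/73 - 1*(-320) = -843859/73 + 320 = -820499/73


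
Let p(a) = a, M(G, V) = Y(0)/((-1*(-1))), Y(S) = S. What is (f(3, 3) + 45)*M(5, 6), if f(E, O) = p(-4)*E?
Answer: 0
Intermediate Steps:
M(G, V) = 0 (M(G, V) = 0/((-1*(-1))) = 0/1 = 0*1 = 0)
f(E, O) = -4*E
(f(3, 3) + 45)*M(5, 6) = (-4*3 + 45)*0 = (-12 + 45)*0 = 33*0 = 0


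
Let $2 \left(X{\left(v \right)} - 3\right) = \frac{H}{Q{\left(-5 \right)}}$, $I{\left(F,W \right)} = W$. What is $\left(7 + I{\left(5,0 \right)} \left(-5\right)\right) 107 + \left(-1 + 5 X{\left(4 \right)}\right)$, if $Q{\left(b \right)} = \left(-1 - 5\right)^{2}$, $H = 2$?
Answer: $\frac{27473}{36} \approx 763.14$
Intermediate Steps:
$Q{\left(b \right)} = 36$ ($Q{\left(b \right)} = \left(-6\right)^{2} = 36$)
$X{\left(v \right)} = \frac{109}{36}$ ($X{\left(v \right)} = 3 + \frac{2 \cdot \frac{1}{36}}{2} = 3 + \frac{1}{2} \cdot \frac{1}{18} = 3 + \frac{1}{36} = \frac{109}{36}$)
$\left(7 + I{\left(5,0 \right)} \left(-5\right)\right) 107 + \left(-1 + 5 X{\left(4 \right)}\right) = \left(7 + 0 \left(-5\right)\right) 107 + \left(-1 + 5 \cdot \frac{109}{36}\right) = \left(7 + 0\right) 107 + \left(-1 + \frac{545}{36}\right) = 7 \cdot 107 + \frac{509}{36} = 749 + \frac{509}{36} = \frac{27473}{36}$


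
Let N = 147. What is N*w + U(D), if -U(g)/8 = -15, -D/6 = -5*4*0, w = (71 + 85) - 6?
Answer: 22170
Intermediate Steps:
w = 150 (w = 156 - 6 = 150)
D = 0 (D = -6*(-5*4)*0 = -(-120)*0 = -6*0 = 0)
U(g) = 120 (U(g) = -8*(-15) = 120)
N*w + U(D) = 147*150 + 120 = 22050 + 120 = 22170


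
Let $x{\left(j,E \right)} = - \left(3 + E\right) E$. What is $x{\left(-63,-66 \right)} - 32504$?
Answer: $-36662$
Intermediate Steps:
$x{\left(j,E \right)} = - E \left(3 + E\right)$
$x{\left(-63,-66 \right)} - 32504 = \left(-1\right) \left(-66\right) \left(3 - 66\right) - 32504 = \left(-1\right) \left(-66\right) \left(-63\right) - 32504 = -4158 - 32504 = -36662$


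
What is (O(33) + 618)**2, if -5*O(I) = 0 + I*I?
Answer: 4004001/25 ≈ 1.6016e+5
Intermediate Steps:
O(I) = -I**2/5 (O(I) = -(0 + I*I)/5 = -(0 + I**2)/5 = -I**2/5)
(O(33) + 618)**2 = (-1/5*33**2 + 618)**2 = (-1/5*1089 + 618)**2 = (-1089/5 + 618)**2 = (2001/5)**2 = 4004001/25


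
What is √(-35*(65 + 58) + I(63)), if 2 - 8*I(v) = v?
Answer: I*√69002/4 ≈ 65.671*I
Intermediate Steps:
I(v) = ¼ - v/8
√(-35*(65 + 58) + I(63)) = √(-35*(65 + 58) + (¼ - ⅛*63)) = √(-35*123 + (¼ - 63/8)) = √(-4305 - 61/8) = √(-34501/8) = I*√69002/4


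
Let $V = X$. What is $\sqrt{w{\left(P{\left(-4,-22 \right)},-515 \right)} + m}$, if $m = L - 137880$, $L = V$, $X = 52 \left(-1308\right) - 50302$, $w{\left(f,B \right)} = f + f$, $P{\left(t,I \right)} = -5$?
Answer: $4 i \sqrt{16013} \approx 506.17 i$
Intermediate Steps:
$w{\left(f,B \right)} = 2 f$
$X = -118318$ ($X = -68016 - 50302 = -118318$)
$V = -118318$
$L = -118318$
$m = -256198$ ($m = -118318 - 137880 = -256198$)
$\sqrt{w{\left(P{\left(-4,-22 \right)},-515 \right)} + m} = \sqrt{2 \left(-5\right) - 256198} = \sqrt{-10 - 256198} = \sqrt{-256208} = 4 i \sqrt{16013}$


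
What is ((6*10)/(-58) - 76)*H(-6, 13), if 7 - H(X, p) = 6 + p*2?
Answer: 55850/29 ≈ 1925.9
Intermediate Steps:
H(X, p) = 1 - 2*p (H(X, p) = 7 - (6 + p*2) = 7 - (6 + 2*p) = 7 + (-6 - 2*p) = 1 - 2*p)
((6*10)/(-58) - 76)*H(-6, 13) = ((6*10)/(-58) - 76)*(1 - 2*13) = (60*(-1/58) - 76)*(1 - 26) = (-30/29 - 76)*(-25) = -2234/29*(-25) = 55850/29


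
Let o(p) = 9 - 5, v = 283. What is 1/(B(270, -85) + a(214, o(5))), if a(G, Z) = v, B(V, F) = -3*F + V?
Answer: 1/808 ≈ 0.0012376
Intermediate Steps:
B(V, F) = V - 3*F
o(p) = 4
a(G, Z) = 283
1/(B(270, -85) + a(214, o(5))) = 1/((270 - 3*(-85)) + 283) = 1/((270 + 255) + 283) = 1/(525 + 283) = 1/808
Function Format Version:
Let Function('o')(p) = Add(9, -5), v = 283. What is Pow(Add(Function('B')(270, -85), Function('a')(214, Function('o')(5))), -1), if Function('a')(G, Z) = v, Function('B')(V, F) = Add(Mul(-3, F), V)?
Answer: Rational(1, 808) ≈ 0.0012376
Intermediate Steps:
Function('B')(V, F) = Add(V, Mul(-3, F))
Function('o')(p) = 4
Function('a')(G, Z) = 283
Pow(Add(Function('B')(270, -85), Function('a')(214, Function('o')(5))), -1) = Pow(Add(Add(270, Mul(-3, -85)), 283), -1) = Pow(Add(Add(270, 255), 283), -1) = Pow(Add(525, 283), -1) = Pow(808, -1) = Rational(1, 808)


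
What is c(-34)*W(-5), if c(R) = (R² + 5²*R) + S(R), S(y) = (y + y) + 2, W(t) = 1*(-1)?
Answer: -240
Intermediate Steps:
W(t) = -1
S(y) = 2 + 2*y (S(y) = 2*y + 2 = 2 + 2*y)
c(R) = 2 + R² + 27*R (c(R) = (R² + 5²*R) + (2 + 2*R) = (R² + 25*R) + (2 + 2*R) = 2 + R² + 27*R)
c(-34)*W(-5) = (2 + (-34)² + 27*(-34))*(-1) = (2 + 1156 - 918)*(-1) = 240*(-1) = -240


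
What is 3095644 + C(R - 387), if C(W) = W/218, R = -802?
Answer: 674849203/218 ≈ 3.0956e+6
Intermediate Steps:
C(W) = W/218 (C(W) = W*(1/218) = W/218)
3095644 + C(R - 387) = 3095644 + (-802 - 387)/218 = 3095644 + (1/218)*(-1189) = 3095644 - 1189/218 = 674849203/218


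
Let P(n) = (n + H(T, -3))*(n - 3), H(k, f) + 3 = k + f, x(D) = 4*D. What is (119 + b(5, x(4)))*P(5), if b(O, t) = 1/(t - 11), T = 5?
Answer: 4768/5 ≈ 953.60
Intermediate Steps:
H(k, f) = -3 + f + k (H(k, f) = -3 + (k + f) = -3 + (f + k) = -3 + f + k)
P(n) = (-1 + n)*(-3 + n) (P(n) = (n + (-3 - 3 + 5))*(n - 3) = (n - 1)*(-3 + n) = (-1 + n)*(-3 + n))
b(O, t) = 1/(-11 + t)
(119 + b(5, x(4)))*P(5) = (119 + 1/(-11 + 4*4))*(3 + 5² - 4*5) = (119 + 1/(-11 + 16))*(3 + 25 - 20) = (119 + 1/5)*8 = (119 + ⅕)*8 = (596/5)*8 = 4768/5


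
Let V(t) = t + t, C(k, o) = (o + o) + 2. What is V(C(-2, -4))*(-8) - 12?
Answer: 84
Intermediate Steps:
C(k, o) = 2 + 2*o (C(k, o) = 2*o + 2 = 2 + 2*o)
V(t) = 2*t
V(C(-2, -4))*(-8) - 12 = (2*(2 + 2*(-4)))*(-8) - 12 = (2*(2 - 8))*(-8) - 12 = (2*(-6))*(-8) - 12 = -12*(-8) - 12 = 96 - 12 = 84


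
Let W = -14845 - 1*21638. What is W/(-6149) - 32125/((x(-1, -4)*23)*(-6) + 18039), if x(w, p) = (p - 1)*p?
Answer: 32717012/8540961 ≈ 3.8306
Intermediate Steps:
W = -36483 (W = -14845 - 21638 = -36483)
x(w, p) = p*(-1 + p) (x(w, p) = (-1 + p)*p = p*(-1 + p))
W/(-6149) - 32125/((x(-1, -4)*23)*(-6) + 18039) = -36483/(-6149) - 32125/((-4*(-1 - 4)*23)*(-6) + 18039) = -36483*(-1/6149) - 32125/((-4*(-5)*23)*(-6) + 18039) = 36483/6149 - 32125/((20*23)*(-6) + 18039) = 36483/6149 - 32125/(460*(-6) + 18039) = 36483/6149 - 32125/(-2760 + 18039) = 36483/6149 - 32125/15279 = 32717012/8540961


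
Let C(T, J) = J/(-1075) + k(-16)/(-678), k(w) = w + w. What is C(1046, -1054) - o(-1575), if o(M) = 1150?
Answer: -418714244/364425 ≈ -1149.0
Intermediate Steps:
k(w) = 2*w
C(T, J) = 16/339 - J/1075 (C(T, J) = J/(-1075) + (2*(-16))/(-678) = J*(-1/1075) - 32*(-1/678) = -J/1075 + 16/339 = 16/339 - J/1075)
C(1046, -1054) - o(-1575) = (16/339 - 1/1075*(-1054)) - 1*1150 = (16/339 + 1054/1075) - 1150 = 374506/364425 - 1150 = -418714244/364425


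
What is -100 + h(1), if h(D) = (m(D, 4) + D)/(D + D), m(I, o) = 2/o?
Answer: -397/4 ≈ -99.250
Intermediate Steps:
h(D) = (1/2 + D)/(2*D) (h(D) = (2/4 + D)/(D + D) = (2*(1/4) + D)/((2*D)) = (1/2 + D)*(1/(2*D)) = (1/2 + D)/(2*D))
-100 + h(1) = -100 + (1/4)*(1 + 2*1)/1 = -100 + (1/4)*1*(1 + 2) = -100 + (1/4)*1*3 = -100 + 3/4 = -397/4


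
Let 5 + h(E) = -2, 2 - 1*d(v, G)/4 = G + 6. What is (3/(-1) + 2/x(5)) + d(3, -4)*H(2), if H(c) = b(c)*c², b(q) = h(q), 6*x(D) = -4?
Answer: -6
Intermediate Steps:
d(v, G) = -16 - 4*G (d(v, G) = 8 - 4*(G + 6) = 8 - 4*(6 + G) = 8 + (-24 - 4*G) = -16 - 4*G)
x(D) = -⅔ (x(D) = (⅙)*(-4) = -⅔)
h(E) = -7 (h(E) = -5 - 2 = -7)
b(q) = -7
H(c) = -7*c²
(3/(-1) + 2/x(5)) + d(3, -4)*H(2) = (3/(-1) + 2/(-⅔)) + (-16 - 4*(-4))*(-7*2²) = (3*(-1) + 2*(-3/2)) + (-16 + 16)*(-7*4) = (-3 - 3) + 0*(-28) = -6 + 0 = -6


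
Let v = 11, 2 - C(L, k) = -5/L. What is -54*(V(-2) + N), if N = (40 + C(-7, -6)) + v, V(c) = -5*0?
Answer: -19764/7 ≈ -2823.4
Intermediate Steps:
C(L, k) = 2 + 5/L (C(L, k) = 2 - (-5)/L = 2 + 5/L)
V(c) = 0
N = 366/7 (N = (40 + (2 + 5/(-7))) + 11 = (40 + (2 + 5*(-1/7))) + 11 = (40 + (2 - 5/7)) + 11 = (40 + 9/7) + 11 = 289/7 + 11 = 366/7 ≈ 52.286)
-54*(V(-2) + N) = -54*(0 + 366/7) = -54*366/7 = -19764/7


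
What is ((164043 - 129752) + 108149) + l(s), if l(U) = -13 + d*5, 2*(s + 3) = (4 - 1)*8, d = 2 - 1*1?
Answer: 142432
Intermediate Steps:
d = 1 (d = 2 - 1 = 1)
s = 9 (s = -3 + ((4 - 1)*8)/2 = -3 + (3*8)/2 = -3 + (½)*24 = -3 + 12 = 9)
l(U) = -8 (l(U) = -13 + 1*5 = -13 + 5 = -8)
((164043 - 129752) + 108149) + l(s) = ((164043 - 129752) + 108149) - 8 = (34291 + 108149) - 8 = 142440 - 8 = 142432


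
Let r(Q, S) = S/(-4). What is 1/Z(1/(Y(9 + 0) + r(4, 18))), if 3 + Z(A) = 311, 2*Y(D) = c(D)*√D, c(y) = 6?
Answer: 1/308 ≈ 0.0032468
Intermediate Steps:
Y(D) = 3*√D (Y(D) = (6*√D)/2 = 3*√D)
r(Q, S) = -S/4 (r(Q, S) = S*(-¼) = -S/4)
Z(A) = 308 (Z(A) = -3 + 311 = 308)
1/Z(1/(Y(9 + 0) + r(4, 18))) = 1/308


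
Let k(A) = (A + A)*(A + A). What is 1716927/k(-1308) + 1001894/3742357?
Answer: 4427257094201/8536885155264 ≈ 0.51860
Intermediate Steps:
k(A) = 4*A² (k(A) = (2*A)*(2*A) = 4*A²)
1716927/k(-1308) + 1001894/3742357 = 1716927/((4*(-1308)²)) + 1001894/3742357 = 1716927/((4*1710864)) + 1001894*(1/3742357) = 1716927/6843456 + 1001894/3742357 = 1716927*(1/6843456) + 1001894/3742357 = 572309/2281152 + 1001894/3742357 = 4427257094201/8536885155264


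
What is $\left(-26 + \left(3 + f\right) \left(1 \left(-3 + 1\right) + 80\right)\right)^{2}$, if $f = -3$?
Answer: $676$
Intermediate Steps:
$\left(-26 + \left(3 + f\right) \left(1 \left(-3 + 1\right) + 80\right)\right)^{2} = \left(-26 + \left(3 - 3\right) \left(1 \left(-3 + 1\right) + 80\right)\right)^{2} = \left(-26 + 0 \left(1 \left(-2\right) + 80\right)\right)^{2} = \left(-26 + 0 \left(-2 + 80\right)\right)^{2} = \left(-26 + 0 \cdot 78\right)^{2} = \left(-26 + 0\right)^{2} = \left(-26\right)^{2} = 676$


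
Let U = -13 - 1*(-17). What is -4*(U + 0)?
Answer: -16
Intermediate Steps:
U = 4 (U = -13 + 17 = 4)
-4*(U + 0) = -4*(4 + 0) = -4*4 = -16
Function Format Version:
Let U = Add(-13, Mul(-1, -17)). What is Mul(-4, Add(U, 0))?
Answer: -16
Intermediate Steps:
U = 4 (U = Add(-13, 17) = 4)
Mul(-4, Add(U, 0)) = Mul(-4, Add(4, 0)) = Mul(-4, 4) = -16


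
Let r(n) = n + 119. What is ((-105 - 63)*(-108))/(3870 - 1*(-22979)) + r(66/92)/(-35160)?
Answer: 29197522397/43424498640 ≈ 0.67237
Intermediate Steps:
r(n) = 119 + n
((-105 - 63)*(-108))/(3870 - 1*(-22979)) + r(66/92)/(-35160) = ((-105 - 63)*(-108))/(3870 - 1*(-22979)) + (119 + 66/92)/(-35160) = (-168*(-108))/(3870 + 22979) + (119 + 66*(1/92))*(-1/35160) = 18144/26849 + (119 + 33/46)*(-1/35160) = 18144*(1/26849) + (5507/46)*(-1/35160) = 18144/26849 - 5507/1617360 = 29197522397/43424498640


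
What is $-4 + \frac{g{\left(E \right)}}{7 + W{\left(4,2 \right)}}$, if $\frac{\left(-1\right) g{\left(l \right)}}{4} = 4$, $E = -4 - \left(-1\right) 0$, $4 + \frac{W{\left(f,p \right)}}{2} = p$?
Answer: $- \frac{28}{3} \approx -9.3333$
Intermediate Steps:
$W{\left(f,p \right)} = -8 + 2 p$
$E = -4$ ($E = -4 - 0 = -4 + 0 = -4$)
$g{\left(l \right)} = -16$ ($g{\left(l \right)} = \left(-4\right) 4 = -16$)
$-4 + \frac{g{\left(E \right)}}{7 + W{\left(4,2 \right)}} = -4 - \frac{16}{7 + \left(-8 + 2 \cdot 2\right)} = -4 - \frac{16}{7 + \left(-8 + 4\right)} = -4 - \frac{16}{7 - 4} = -4 - \frac{16}{3} = - \frac{28}{3}$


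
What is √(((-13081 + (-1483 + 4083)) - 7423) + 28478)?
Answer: √10574 ≈ 102.83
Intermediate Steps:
√(((-13081 + (-1483 + 4083)) - 7423) + 28478) = √(((-13081 + 2600) - 7423) + 28478) = √((-10481 - 7423) + 28478) = √(-17904 + 28478) = √10574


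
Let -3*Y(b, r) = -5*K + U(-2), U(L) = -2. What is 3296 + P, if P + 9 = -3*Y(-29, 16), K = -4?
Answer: 3305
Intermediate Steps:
Y(b, r) = -6 (Y(b, r) = -(-5*(-4) - 2)/3 = -(20 - 2)/3 = -⅓*18 = -6)
P = 9 (P = -9 - 3*(-6) = -9 + 18 = 9)
3296 + P = 3296 + 9 = 3305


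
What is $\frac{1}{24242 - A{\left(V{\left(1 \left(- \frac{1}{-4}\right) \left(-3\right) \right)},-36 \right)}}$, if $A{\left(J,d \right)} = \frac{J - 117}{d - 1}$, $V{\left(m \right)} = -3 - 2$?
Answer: $\frac{37}{896832} \approx 4.1256 \cdot 10^{-5}$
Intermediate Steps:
$V{\left(m \right)} = -5$ ($V{\left(m \right)} = -3 - 2 = -5$)
$A{\left(J,d \right)} = \frac{-117 + J}{-1 + d}$
$\frac{1}{24242 - A{\left(V{\left(1 \left(- \frac{1}{-4}\right) \left(-3\right) \right)},-36 \right)}} = \frac{1}{24242 - \frac{-117 - 5}{-1 - 36}} = \frac{1}{24242 - \frac{1}{-37} \left(-122\right)} = \frac{1}{24242 - \left(- \frac{1}{37}\right) \left(-122\right)} = \frac{1}{24242 - \frac{122}{37}} = \frac{1}{\frac{896832}{37}} = \frac{37}{896832}$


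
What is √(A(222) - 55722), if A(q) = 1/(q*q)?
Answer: I*√2746203047/222 ≈ 236.06*I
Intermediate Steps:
A(q) = q⁻² (A(q) = 1/(q²) = q⁻²)
√(A(222) - 55722) = √(222⁻² - 55722) = √(1/49284 - 55722) = √(-2746203047/49284) = I*√2746203047/222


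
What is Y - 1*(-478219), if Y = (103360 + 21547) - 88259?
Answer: 514867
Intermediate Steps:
Y = 36648 (Y = 124907 - 88259 = 36648)
Y - 1*(-478219) = 36648 - 1*(-478219) = 36648 + 478219 = 514867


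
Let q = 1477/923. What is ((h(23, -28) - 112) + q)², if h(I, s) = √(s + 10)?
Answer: 10368071479/851929 - 611394*I*√2/923 ≈ 12170.0 - 936.77*I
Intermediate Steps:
h(I, s) = √(10 + s)
q = 1477/923 (q = 1477*(1/923) = 1477/923 ≈ 1.6002)
((h(23, -28) - 112) + q)² = ((√(10 - 28) - 112) + 1477/923)² = ((√(-18) - 112) + 1477/923)² = ((3*I*√2 - 112) + 1477/923)² = ((-112 + 3*I*√2) + 1477/923)² = (-101899/923 + 3*I*√2)²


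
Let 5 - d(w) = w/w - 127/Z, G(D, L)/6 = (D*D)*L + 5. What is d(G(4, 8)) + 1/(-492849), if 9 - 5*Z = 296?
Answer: 36118750/20206809 ≈ 1.7875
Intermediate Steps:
Z = -287/5 (Z = 9/5 - ⅕*296 = 9/5 - 296/5 = -287/5 ≈ -57.400)
G(D, L) = 30 + 6*L*D² (G(D, L) = 6*((D*D)*L + 5) = 6*(D²*L + 5) = 6*(L*D² + 5) = 6*(5 + L*D²) = 30 + 6*L*D²)
d(w) = 513/287 (d(w) = 5 - (w/w - 127/(-287/5)) = 5 - (1 - 127*(-5/287)) = 5 - (1 + 635/287) = 5 - 1*922/287 = 5 - 922/287 = 513/287)
d(G(4, 8)) + 1/(-492849) = 513/287 + 1/(-492849) = 513/287 - 1/492849 = 36118750/20206809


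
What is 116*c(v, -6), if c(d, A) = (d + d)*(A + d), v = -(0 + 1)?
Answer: 1624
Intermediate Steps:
v = -1 (v = -1*1 = -1)
c(d, A) = 2*d*(A + d) (c(d, A) = (2*d)*(A + d) = 2*d*(A + d))
116*c(v, -6) = 116*(2*(-1)*(-6 - 1)) = 116*(2*(-1)*(-7)) = 116*14 = 1624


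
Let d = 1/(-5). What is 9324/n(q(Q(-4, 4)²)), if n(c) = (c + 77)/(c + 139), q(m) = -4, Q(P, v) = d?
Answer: 1258740/73 ≈ 17243.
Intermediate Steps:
d = -⅕ (d = 1*(-⅕) = -⅕ ≈ -0.20000)
Q(P, v) = -⅕
n(c) = (77 + c)/(139 + c)
9324/n(q(Q(-4, 4)²)) = 9324/(((77 - 4)/(139 - 4))) = 9324/((73/135)) = 9324/(((1/135)*73)) = 9324/(73/135) = 9324*(135/73) = 1258740/73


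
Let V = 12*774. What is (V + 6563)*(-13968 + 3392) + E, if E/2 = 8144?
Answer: -167623888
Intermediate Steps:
V = 9288
E = 16288 (E = 2*8144 = 16288)
(V + 6563)*(-13968 + 3392) + E = (9288 + 6563)*(-13968 + 3392) + 16288 = 15851*(-10576) + 16288 = -167640176 + 16288 = -167623888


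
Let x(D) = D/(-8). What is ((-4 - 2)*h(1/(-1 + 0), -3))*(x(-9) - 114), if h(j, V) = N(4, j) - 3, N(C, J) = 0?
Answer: -8127/4 ≈ -2031.8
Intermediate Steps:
x(D) = -D/8 (x(D) = D*(-1/8) = -D/8)
h(j, V) = -3 (h(j, V) = 0 - 3 = -3)
((-4 - 2)*h(1/(-1 + 0), -3))*(x(-9) - 114) = ((-4 - 2)*(-3))*(-1/8*(-9) - 114) = (-6*(-3))*(9/8 - 114) = 18*(-903/8) = -8127/4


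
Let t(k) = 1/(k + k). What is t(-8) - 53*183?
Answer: -155185/16 ≈ -9699.1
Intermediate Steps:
t(k) = 1/(2*k)
t(-8) - 53*183 = (1/2)/(-8) - 53*183 = (1/2)*(-1/8) - 9699 = -1/16 - 9699 = -155185/16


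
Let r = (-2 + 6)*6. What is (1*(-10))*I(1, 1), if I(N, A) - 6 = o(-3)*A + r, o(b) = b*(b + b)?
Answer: -480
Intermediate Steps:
r = 24 (r = 4*6 = 24)
o(b) = 2*b² (o(b) = b*(2*b) = 2*b²)
I(N, A) = 30 + 18*A (I(N, A) = 6 + ((2*(-3)²)*A + 24) = 6 + ((2*9)*A + 24) = 6 + (18*A + 24) = 6 + (24 + 18*A) = 30 + 18*A)
(1*(-10))*I(1, 1) = (1*(-10))*(30 + 18*1) = -10*(30 + 18) = -10*48 = -480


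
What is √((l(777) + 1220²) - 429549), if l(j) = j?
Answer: 2*√264907 ≈ 1029.4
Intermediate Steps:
√((l(777) + 1220²) - 429549) = √((777 + 1220²) - 429549) = √((777 + 1488400) - 429549) = √(1489177 - 429549) = √1059628 = 2*√264907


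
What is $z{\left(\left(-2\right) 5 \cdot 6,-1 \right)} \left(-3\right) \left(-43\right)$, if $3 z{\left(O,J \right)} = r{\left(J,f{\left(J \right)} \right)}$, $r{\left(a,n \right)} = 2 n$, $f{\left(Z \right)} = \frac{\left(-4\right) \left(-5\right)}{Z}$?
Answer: $-1720$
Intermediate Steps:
$f{\left(Z \right)} = \frac{20}{Z}$
$z{\left(O,J \right)} = \frac{40}{3 J}$ ($z{\left(O,J \right)} = \frac{2 \frac{20}{J}}{3} = \frac{40 \frac{1}{J}}{3} = \frac{40}{3 J}$)
$z{\left(\left(-2\right) 5 \cdot 6,-1 \right)} \left(-3\right) \left(-43\right) = \frac{40}{3 \left(-1\right)} \left(-3\right) \left(-43\right) = \frac{40}{3} \left(-1\right) \left(-3\right) \left(-43\right) = \left(- \frac{40}{3}\right) \left(-3\right) \left(-43\right) = 40 \left(-43\right) = -1720$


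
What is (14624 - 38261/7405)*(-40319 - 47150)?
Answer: -9468734336271/7405 ≈ -1.2787e+9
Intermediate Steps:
(14624 - 38261/7405)*(-40319 - 47150) = (14624 - 38261*1/7405)*(-87469) = (14624 - 38261/7405)*(-87469) = (108252459/7405)*(-87469) = -9468734336271/7405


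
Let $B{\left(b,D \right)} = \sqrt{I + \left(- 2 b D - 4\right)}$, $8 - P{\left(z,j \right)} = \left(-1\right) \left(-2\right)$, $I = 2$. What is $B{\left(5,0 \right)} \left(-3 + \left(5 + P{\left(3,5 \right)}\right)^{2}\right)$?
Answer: $118 i \sqrt{2} \approx 166.88 i$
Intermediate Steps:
$P{\left(z,j \right)} = 6$ ($P{\left(z,j \right)} = 8 - \left(-1\right) \left(-2\right) = 8 - 2 = 6$)
$B{\left(b,D \right)} = \sqrt{-2 - 2 D b}$ ($B{\left(b,D \right)} = \sqrt{2 + \left(- 2 b D - 4\right)} = \sqrt{2 - \left(4 + 2 D b\right)} = \sqrt{-2 - 2 D b}$)
$B{\left(5,0 \right)} \left(-3 + \left(5 + P{\left(3,5 \right)}\right)^{2}\right) = \sqrt{-2 - 0 \cdot 5} \left(-3 + \left(5 + 6\right)^{2}\right) = \sqrt{-2 + 0} \left(-3 + 11^{2}\right) = \sqrt{-2} \left(-3 + 121\right) = i \sqrt{2} \cdot 118 = 118 i \sqrt{2}$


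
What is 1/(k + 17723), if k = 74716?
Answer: 1/92439 ≈ 1.0818e-5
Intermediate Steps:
1/(k + 17723) = 1/(74716 + 17723) = 1/92439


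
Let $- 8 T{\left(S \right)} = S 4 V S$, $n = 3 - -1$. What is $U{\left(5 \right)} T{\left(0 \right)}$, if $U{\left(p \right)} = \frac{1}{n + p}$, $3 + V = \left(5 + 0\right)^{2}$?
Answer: $0$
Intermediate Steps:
$V = 22$ ($V = -3 + \left(5 + 0\right)^{2} = -3 + 5^{2} = -3 + 25 = 22$)
$n = 4$ ($n = 3 + 1 = 4$)
$T{\left(S \right)} = - 11 S^{2}$ ($T{\left(S \right)} = - \frac{S 4 \cdot 22 S}{8} = - \frac{4 S 22 S}{8} = - \frac{88 S S}{8} = - \frac{88 S^{2}}{8} = - 11 S^{2}$)
$U{\left(p \right)} = \frac{1}{4 + p}$
$U{\left(5 \right)} T{\left(0 \right)} = \frac{\left(-11\right) 0^{2}}{4 + 5} = \frac{\left(-11\right) 0}{9} = \frac{1}{9} \cdot 0 = 0$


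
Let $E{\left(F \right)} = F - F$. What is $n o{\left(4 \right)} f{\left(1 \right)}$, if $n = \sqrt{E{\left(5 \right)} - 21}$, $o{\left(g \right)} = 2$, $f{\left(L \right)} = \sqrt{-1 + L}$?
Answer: $0$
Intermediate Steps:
$E{\left(F \right)} = 0$
$n = i \sqrt{21}$ ($n = \sqrt{0 - 21} = \sqrt{-21} = i \sqrt{21} \approx 4.5826 i$)
$n o{\left(4 \right)} f{\left(1 \right)} = i \sqrt{21} \cdot 2 \sqrt{-1 + 1} = 2 i \sqrt{21} \sqrt{0} = 2 i \sqrt{21} \cdot 0 = 0$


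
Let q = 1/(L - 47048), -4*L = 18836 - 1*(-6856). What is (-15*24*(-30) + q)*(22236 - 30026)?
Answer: -4498622164210/53471 ≈ -8.4132e+7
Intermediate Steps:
L = -6423 (L = -(18836 - 1*(-6856))/4 = -(18836 + 6856)/4 = -¼*25692 = -6423)
q = -1/53471 (q = 1/(-6423 - 47048) = 1/(-53471) = -1/53471 ≈ -1.8702e-5)
(-15*24*(-30) + q)*(22236 - 30026) = (-15*24*(-30) - 1/53471)*(22236 - 30026) = (-360*(-30) - 1/53471)*(-7790) = (10800 - 1/53471)*(-7790) = (577486799/53471)*(-7790) = -4498622164210/53471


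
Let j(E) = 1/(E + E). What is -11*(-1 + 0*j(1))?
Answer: 11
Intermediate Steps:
j(E) = 1/(2*E)
-11*(-1 + 0*j(1)) = -11*(-1 + 0*((½)/1)) = -11*(-1 + 0*((½)*1)) = -11*(-1 + 0*(½)) = -11*(-1 + 0) = -11*(-1) = 11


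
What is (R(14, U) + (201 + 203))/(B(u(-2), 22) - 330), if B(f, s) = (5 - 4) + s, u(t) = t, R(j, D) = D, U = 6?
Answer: -410/307 ≈ -1.3355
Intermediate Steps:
B(f, s) = 1 + s
(R(14, U) + (201 + 203))/(B(u(-2), 22) - 330) = (6 + (201 + 203))/((1 + 22) - 330) = (6 + 404)/(23 - 330) = 410/(-307) = 410*(-1/307) = -410/307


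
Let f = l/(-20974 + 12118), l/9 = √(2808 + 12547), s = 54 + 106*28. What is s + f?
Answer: 3022 - √15355/984 ≈ 3021.9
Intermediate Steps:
s = 3022 (s = 54 + 2968 = 3022)
l = 9*√15355 (l = 9*√(2808 + 12547) = 9*√15355 ≈ 1115.2)
f = -√15355/984 (f = (9*√15355)/(-20974 + 12118) = (9*√15355)/(-8856) = (9*√15355)*(-1/8856) = -√15355/984 ≈ -0.12593)
s + f = 3022 - √15355/984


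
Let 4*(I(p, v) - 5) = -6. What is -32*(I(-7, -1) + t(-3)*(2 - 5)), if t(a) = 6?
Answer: 464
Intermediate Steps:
I(p, v) = 7/2 (I(p, v) = 5 + (¼)*(-6) = 5 - 3/2 = 7/2)
-32*(I(-7, -1) + t(-3)*(2 - 5)) = -32*(7/2 + 6*(2 - 5)) = -32*(7/2 + 6*(-3)) = -32*(7/2 - 18) = -32*(-29/2) = 464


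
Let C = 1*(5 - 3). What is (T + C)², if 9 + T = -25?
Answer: 1024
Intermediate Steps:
T = -34 (T = -9 - 25 = -34)
C = 2 (C = 1*2 = 2)
(T + C)² = (-34 + 2)² = (-32)² = 1024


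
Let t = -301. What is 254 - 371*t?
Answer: 111925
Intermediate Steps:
254 - 371*t = 254 - 371*(-301) = 254 + 111671 = 111925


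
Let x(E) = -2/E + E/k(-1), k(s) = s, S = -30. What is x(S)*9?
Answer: 1353/5 ≈ 270.60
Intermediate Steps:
x(E) = -E - 2/E (x(E) = -2/E + E/(-1) = -2/E + E*(-1) = -2/E - E = -E - 2/E)
x(S)*9 = (-1*(-30) - 2/(-30))*9 = (30 - 2*(-1/30))*9 = (30 + 1/15)*9 = (451/15)*9 = 1353/5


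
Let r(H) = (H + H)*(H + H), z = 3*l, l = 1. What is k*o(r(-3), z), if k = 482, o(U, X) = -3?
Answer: -1446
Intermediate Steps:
z = 3 (z = 3*1 = 3)
r(H) = 4*H² (r(H) = (2*H)*(2*H) = 4*H²)
k*o(r(-3), z) = 482*(-3) = -1446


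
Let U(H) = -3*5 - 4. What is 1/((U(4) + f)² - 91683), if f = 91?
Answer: -1/86499 ≈ -1.1561e-5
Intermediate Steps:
U(H) = -19 (U(H) = -15 - 4 = -19)
1/((U(4) + f)² - 91683) = 1/((-19 + 91)² - 91683) = 1/(72² - 91683) = 1/(5184 - 91683) = 1/(-86499) = -1/86499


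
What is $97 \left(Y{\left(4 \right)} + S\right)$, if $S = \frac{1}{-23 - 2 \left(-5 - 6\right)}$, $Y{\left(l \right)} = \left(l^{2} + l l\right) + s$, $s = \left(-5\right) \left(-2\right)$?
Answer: $3977$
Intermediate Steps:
$s = 10$
$Y{\left(l \right)} = 10 + 2 l^{2}$ ($Y{\left(l \right)} = \left(l^{2} + l l\right) + 10 = \left(l^{2} + l^{2}\right) + 10 = 2 l^{2} + 10 = 10 + 2 l^{2}$)
$S = -1$ ($S = \frac{1}{-23 - -22} = \frac{1}{-23 + 22} = \frac{1}{-1} = -1$)
$97 \left(Y{\left(4 \right)} + S\right) = 97 \left(\left(10 + 2 \cdot 4^{2}\right) - 1\right) = 97 \left(\left(10 + 2 \cdot 16\right) - 1\right) = 97 \left(\left(10 + 32\right) - 1\right) = 97 \left(42 - 1\right) = 97 \cdot 41 = 3977$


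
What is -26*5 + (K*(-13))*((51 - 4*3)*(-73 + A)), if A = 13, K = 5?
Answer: 151970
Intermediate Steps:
-26*5 + (K*(-13))*((51 - 4*3)*(-73 + A)) = -26*5 + (5*(-13))*((51 - 4*3)*(-73 + 13)) = -130 - 65*(51 - 12)*(-60) = -130 - 2535*(-60) = -130 - 65*(-2340) = -130 + 152100 = 151970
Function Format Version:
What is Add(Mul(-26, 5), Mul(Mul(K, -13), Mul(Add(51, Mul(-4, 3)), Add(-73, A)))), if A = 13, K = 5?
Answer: 151970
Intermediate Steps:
Add(Mul(-26, 5), Mul(Mul(K, -13), Mul(Add(51, Mul(-4, 3)), Add(-73, A)))) = Add(Mul(-26, 5), Mul(Mul(5, -13), Mul(Add(51, Mul(-4, 3)), Add(-73, 13)))) = Add(-130, Mul(-65, Mul(Add(51, -12), -60))) = Add(-130, Mul(-65, Mul(39, -60))) = Add(-130, Mul(-65, -2340)) = Add(-130, 152100) = 151970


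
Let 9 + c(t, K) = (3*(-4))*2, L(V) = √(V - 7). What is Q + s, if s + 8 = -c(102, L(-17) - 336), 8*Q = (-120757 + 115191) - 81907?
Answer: -87273/8 ≈ -10909.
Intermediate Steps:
L(V) = √(-7 + V)
c(t, K) = -33 (c(t, K) = -9 + (3*(-4))*2 = -9 - 12*2 = -9 - 24 = -33)
Q = -87473/8 (Q = ((-120757 + 115191) - 81907)/8 = (-5566 - 81907)/8 = (⅛)*(-87473) = -87473/8 ≈ -10934.)
s = 25 (s = -8 - 1*(-33) = -8 + 33 = 25)
Q + s = -87473/8 + 25 = -87273/8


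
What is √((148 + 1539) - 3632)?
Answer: I*√1945 ≈ 44.102*I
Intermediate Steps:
√((148 + 1539) - 3632) = √(1687 - 3632) = √(-1945) = I*√1945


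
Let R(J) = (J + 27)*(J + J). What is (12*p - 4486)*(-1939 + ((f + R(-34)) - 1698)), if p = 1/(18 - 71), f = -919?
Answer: 970101600/53 ≈ 1.8304e+7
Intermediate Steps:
p = -1/53 (p = 1/(-53) = -1/53 ≈ -0.018868)
R(J) = 2*J*(27 + J) (R(J) = (27 + J)*(2*J) = 2*J*(27 + J))
(12*p - 4486)*(-1939 + ((f + R(-34)) - 1698)) = (12*(-1/53) - 4486)*(-1939 + ((-919 + 2*(-34)*(27 - 34)) - 1698)) = (-12/53 - 4486)*(-1939 + ((-919 + 2*(-34)*(-7)) - 1698)) = -237770*(-1939 + ((-919 + 476) - 1698))/53 = -237770*(-1939 + (-443 - 1698))/53 = -237770*(-1939 - 2141)/53 = -237770/53*(-4080) = 970101600/53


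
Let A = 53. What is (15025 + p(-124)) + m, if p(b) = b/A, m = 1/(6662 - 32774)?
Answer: 20790400459/1383936 ≈ 15023.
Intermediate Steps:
m = -1/26112 (m = 1/(-26112) = -1/26112 ≈ -3.8297e-5)
p(b) = b/53
(15025 + p(-124)) + m = (15025 + (1/53)*(-124)) - 1/26112 = (15025 - 124/53) - 1/26112 = 796201/53 - 1/26112 = 20790400459/1383936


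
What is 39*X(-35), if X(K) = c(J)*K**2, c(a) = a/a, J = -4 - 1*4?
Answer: 47775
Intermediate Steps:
J = -8 (J = -4 - 4 = -8)
c(a) = 1
X(K) = K**2 (X(K) = 1*K**2 = K**2)
39*X(-35) = 39*(-35)**2 = 39*1225 = 47775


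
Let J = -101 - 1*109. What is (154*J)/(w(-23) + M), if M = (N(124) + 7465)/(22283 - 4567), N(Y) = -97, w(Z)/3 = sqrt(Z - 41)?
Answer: -1465759834/62790181 + 84584368792*I/62790181 ≈ -23.344 + 1347.1*I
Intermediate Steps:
w(Z) = 3*sqrt(-41 + Z) (w(Z) = 3*sqrt(Z - 41) = 3*sqrt(-41 + Z))
J = -210 (J = -101 - 109 = -210)
M = 1842/4429 (M = (-97 + 7465)/(22283 - 4567) = 7368/17716 = 7368*(1/17716) = 1842/4429 ≈ 0.41590)
(154*J)/(w(-23) + M) = (154*(-210))/(3*sqrt(-41 - 23) + 1842/4429) = -32340/(3*sqrt(-64) + 1842/4429) = -32340/(3*(8*I) + 1842/4429) = -32340/(24*I + 1842/4429) = -32340*19616041*(1842/4429 - 24*I)/11302232580 = -10573046099*(1842/4429 - 24*I)/188370543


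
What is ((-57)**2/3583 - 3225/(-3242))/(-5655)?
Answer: -7362811/21896322110 ≈ -0.00033626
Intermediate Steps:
((-57)**2/3583 - 3225/(-3242))/(-5655) = (3249*(1/3583) - 3225*(-1/3242))*(-1/5655) = (3249/3583 + 3225/3242)*(-1/5655) = (22088433/11616086)*(-1/5655) = -7362811/21896322110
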